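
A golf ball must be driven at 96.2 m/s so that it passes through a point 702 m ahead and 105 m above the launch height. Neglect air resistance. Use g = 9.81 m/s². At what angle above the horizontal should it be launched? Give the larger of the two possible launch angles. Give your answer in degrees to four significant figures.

63.20°

Trajectory: y = x tanθ − g x² (1 + tan²θ)/(2v₀²). With x = 702, y = 105, v₀ = 96.2, g = 9.81:
261.2 tan²θ − 702 tanθ + (366.2) = 0.
tanθ = [702 ± √(702² − 4 × 261.2 × (366.2))] / (2 × 261.2) = (702 ± 332.0) / 522.4, giving tanθ = 0.7083 or 1.979.
θ = 35.31° or 63.20°; the larger is 63.20°.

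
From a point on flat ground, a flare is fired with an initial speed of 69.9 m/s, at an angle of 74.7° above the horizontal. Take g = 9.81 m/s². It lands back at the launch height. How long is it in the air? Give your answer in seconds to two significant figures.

Resolve: vₓ = 69.90 cos 74.7° = 18.44 m/s and v_y0 = 69.90 sin 74.7° = 67.42 m/s.
It returns to y = 0 when t = 2 v_y0 / g = 2(67.42)/9.81 = 13.75 s.

14 s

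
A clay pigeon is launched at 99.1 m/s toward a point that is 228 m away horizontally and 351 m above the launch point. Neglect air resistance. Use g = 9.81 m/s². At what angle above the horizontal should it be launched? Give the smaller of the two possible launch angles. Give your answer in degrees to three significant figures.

65.6°

Trajectory: y = x tanθ − g x² (1 + tan²θ)/(2v₀²). With x = 228, y = 351, v₀ = 99.1, g = 9.81:
25.96 tan²θ − 228 tanθ + (377.0) = 0.
tanθ = [228 ± √(228² − 4 × 25.96 × (377.0))] / (2 × 25.96) = (228 ± 113.3) / 51.93, giving tanθ = 2.209 or 6.573.
θ = 65.64° or 81.35°; the smaller is 65.64°.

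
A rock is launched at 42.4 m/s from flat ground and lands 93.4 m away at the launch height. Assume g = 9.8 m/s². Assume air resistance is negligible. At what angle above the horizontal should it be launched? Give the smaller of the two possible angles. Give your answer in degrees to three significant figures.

15.3°

Level-ground range R = v₀² sin(2θ)/g ⇒ sin(2θ) = gR/v₀² = 9.80 × 93.4 / 42.4² = 0.5091.
2θ = 30.61° or 180° − 30.61° = 149.4°, so θ = 15.30° or 74.70°.
The smaller angle is 15.30°.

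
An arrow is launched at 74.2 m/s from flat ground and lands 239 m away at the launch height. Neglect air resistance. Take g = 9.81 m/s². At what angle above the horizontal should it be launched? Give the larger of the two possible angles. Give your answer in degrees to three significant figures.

Level-ground range R = v₀² sin(2θ)/g ⇒ sin(2θ) = gR/v₀² = 9.81 × 239 / 74.2² = 0.4259.
2θ = 25.20° or 180° − 25.20° = 154.8°, so θ = 12.60° or 77.40°.
The larger angle is 77.40°.

77.4°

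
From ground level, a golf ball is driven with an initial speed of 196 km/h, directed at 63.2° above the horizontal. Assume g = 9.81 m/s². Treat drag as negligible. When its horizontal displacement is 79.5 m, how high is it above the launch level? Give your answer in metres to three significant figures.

106 m

Convert: 196 km/h = 196/3.6 = 54.44 m/s.
Components: vₓ = 54.44 cos 63.2° = 24.55 m/s, v_y0 = 54.44 sin 63.2° = 48.60 m/s.
At x = 79.5 m, t = x/vₓ = 79.5/24.55 = 3.239 s.
Height: y = v_y0 t − ½ g t² = 48.60 × 3.239 − 4.905 × 3.239² = 157.4 − 51.45 = 105.9 m.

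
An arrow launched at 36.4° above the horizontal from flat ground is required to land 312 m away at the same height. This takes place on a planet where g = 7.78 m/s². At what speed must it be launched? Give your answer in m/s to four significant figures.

On level ground R = v₀² sin 2θ / g ⇒ v₀ = √(gR / sin 2θ).
v₀ = √(7.78 × 312 / sin 72.80°) = √(2427 / 0.9553) = √2541.0 = 50.41 m/s.

50.41 m/s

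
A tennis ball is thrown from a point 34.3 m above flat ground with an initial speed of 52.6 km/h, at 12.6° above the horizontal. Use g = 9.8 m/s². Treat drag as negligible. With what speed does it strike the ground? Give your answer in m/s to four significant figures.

29.76 m/s

Convert: 52.6 km/h = 52.6/3.6 = 14.61 m/s.
vₓ = 14.61 cos 12.6° = 14.26 m/s; v_y0 = 14.61 sin 12.6° = 3.187 m/s.
The projectile lands when y = 34.3 + (3.187) t − ½·9.80·t² = 0. Positive root: t = (3.187 + √(3.187² + 2·9.80·34.3)) / 9.80 = (3.187 + 26.12) / 9.80 = 2.991 s.
Vertical velocity at impact: v_y = v_y0 − g t = 3.187 − 9.80 × 2.991 = −26.12 m/s.
Speed: |v| = √(vₓ² + v_y²) = √(14.26² + 26.12²) = 29.76 m/s.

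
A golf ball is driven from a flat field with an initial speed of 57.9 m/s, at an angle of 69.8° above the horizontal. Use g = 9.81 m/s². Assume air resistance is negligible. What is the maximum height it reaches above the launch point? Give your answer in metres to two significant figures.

150 m

vₓ = 57.90 cos 69.8° = 19.99 m/s; v_y0 = 57.90 sin 69.8° = 54.34 m/s.
Peak height H = v_y0² / (2g) = 2952.7 / 19.62 = 150.5 m.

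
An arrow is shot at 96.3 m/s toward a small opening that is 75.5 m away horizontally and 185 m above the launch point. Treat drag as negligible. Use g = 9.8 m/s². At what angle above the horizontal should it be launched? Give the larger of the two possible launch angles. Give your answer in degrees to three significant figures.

Trajectory: y = x tanθ − g x² (1 + tan²θ)/(2v₀²). With x = 75.5, y = 185, v₀ = 96.3, g = 9.80:
3.012 tan²θ − 75.5 tanθ + (188.0) = 0.
tanθ = [75.5 ± √(75.5² − 4 × 3.012 × (188.0))] / (2 × 3.012) = (75.5 ± 58.61) / 6.024, giving tanθ = 2.804 or 22.26.
θ = 70.37° or 87.43°; the larger is 87.43°.

87.4°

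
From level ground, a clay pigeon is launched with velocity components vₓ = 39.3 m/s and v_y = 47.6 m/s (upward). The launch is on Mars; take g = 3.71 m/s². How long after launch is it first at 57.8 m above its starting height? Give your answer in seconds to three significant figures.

1.28 s

Height y(t) = 47.60 t − 1.855 t² = 57.8 gives 1.855 t² − 47.60 t + 57.8 = 0.
Quadratic formula: t = (47.60 ± √1836.9) / 3.71 = (47.60 ± 42.86) / 3.71 → t = 1.278 s or 24.38 s.
The first (ascending) time is 1.278 s.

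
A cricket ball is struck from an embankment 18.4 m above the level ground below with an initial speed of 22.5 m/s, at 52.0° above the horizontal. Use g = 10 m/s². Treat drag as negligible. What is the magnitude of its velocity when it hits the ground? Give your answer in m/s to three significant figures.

Resolve: vₓ = 22.50 cos 52.0° = 13.85 m/s and v_y0 = 22.50 sin 52.0° = 17.73 m/s.
With up positive and y = 0 at the ground: y(t) = 18.4 + (17.73) t − 5.000 t². Setting y = 0 and taking the positive root: t = [17.73 + √(17.73² + 2·10.0·18.4)] / 10.0 = (17.73 + 26.12) / 10.0 = 4.385 s.
Vertical velocity at impact: v_y = v_y0 − g t = 17.73 − 10.0 × 4.385 = −26.12 m/s.
Speed: |v| = √(vₓ² + v_y²) = √(13.85² + 26.12²) = 29.57 m/s.

29.6 m/s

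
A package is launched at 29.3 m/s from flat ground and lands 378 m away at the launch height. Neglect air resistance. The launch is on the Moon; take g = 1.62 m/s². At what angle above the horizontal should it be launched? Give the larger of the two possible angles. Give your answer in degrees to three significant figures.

R = v₀² sin 2θ / g gives sin 2θ = gR/v₀² = 1.62·378/29.3² = 0.7133.
2θ = 45.50° or 180° − 45.50° = 134.5°, so θ = 22.75° or 67.25°.
The larger angle is 67.25°.

67.2°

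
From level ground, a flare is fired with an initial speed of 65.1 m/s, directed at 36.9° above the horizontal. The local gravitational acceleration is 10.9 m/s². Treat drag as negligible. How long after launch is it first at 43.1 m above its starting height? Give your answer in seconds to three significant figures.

Components: vₓ = 65.10 cos 36.9° = 52.06 m/s, v_y0 = 65.10 sin 36.9° = 39.09 m/s.
Height y(t) = 39.09 t − 5.450 t² = 43.1 gives 5.450 t² − 39.09 t + 43.1 = 0.
t = [39.09 ± √(39.09² − 2·10.9·43.1)] / 10.9 = (39.09 ± 24.25) / 10.9, so t = 1.361 s or t = 5.811 s.
The first (ascending) time is 1.361 s.

1.36 s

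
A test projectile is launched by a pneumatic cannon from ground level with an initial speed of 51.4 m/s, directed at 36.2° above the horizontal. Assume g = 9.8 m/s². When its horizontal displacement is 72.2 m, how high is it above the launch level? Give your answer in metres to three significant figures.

38.0 m

Components: vₓ = 51.40 cos 36.2° = 41.48 m/s, v_y0 = 51.40 sin 36.2° = 30.36 m/s.
x = vₓ t ⇒ t = 72.2/41.48 = 1.741 s.
Height: y = v_y0 t − ½ g t² = 30.36 × 1.741 − 4.900 × 1.741² = 52.84 − 14.85 = 38.00 m.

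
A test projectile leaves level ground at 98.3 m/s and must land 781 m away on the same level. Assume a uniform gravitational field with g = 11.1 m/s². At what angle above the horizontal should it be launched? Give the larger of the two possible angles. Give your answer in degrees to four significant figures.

58.11°

From R = (v₀²/g) sin 2θ: sin 2θ = 11.1 × 781 / 9662.9 = 0.8972.
2θ = 63.79° or 180° − 63.79° = 116.2°, so θ = 31.89° or 58.11°.
The larger angle is 58.11°.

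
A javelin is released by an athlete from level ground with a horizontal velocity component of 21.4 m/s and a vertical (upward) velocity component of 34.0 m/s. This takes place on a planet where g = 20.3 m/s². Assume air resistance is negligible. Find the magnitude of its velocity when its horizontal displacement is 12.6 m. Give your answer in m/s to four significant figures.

30.73 m/s

Time to reach x = 12.6 m: t = x/vₓ = 12.6/21.40 = 0.5888 s.
Vertical velocity there: v_y = v_y0 − g t = 34.00 − 20.3 × 0.5888 = 22.05 m/s.
Speed: √(vₓ² + v_y²) = √(21.40² + 22.05²) = 30.73 m/s.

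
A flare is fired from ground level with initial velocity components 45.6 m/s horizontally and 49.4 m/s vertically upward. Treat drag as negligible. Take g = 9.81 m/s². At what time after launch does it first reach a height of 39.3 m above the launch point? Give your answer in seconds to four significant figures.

0.8708 s

Require v_y0 t − ½ g t² = 39.3, i.e. 4.905 t² − 49.40 t + 39.3 = 0.
Quadratic formula: t = (49.40 ± √1669.3) / 9.81 = (49.40 ± 40.86) / 9.81 → t = 0.8708 s or 9.201 s.
The first (ascending) time is 0.8708 s.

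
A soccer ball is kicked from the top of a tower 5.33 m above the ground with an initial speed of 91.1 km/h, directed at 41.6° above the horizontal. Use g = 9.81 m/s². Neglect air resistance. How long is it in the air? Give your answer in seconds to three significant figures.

3.72 s

Convert: 91.1 km/h = 91.1/3.6 = 25.31 m/s.
Horizontal component vₓ = 25.31 cos 41.6° = 18.92 m/s; vertical v_y0 = 25.31 sin 41.6° = 16.80 m/s.
The projectile lands when y = 5.33 + (16.80) t − ½·9.81·t² = 0. Positive root: t = (16.80 + √(16.80² + 2·9.81·5.33)) / 9.81 = (16.80 + 19.67) / 9.81 = 3.718 s.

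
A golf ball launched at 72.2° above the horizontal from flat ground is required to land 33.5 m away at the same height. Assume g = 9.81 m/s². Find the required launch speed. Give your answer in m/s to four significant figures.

Level-ground range: R = v₀² sin(2θ)/g, so v₀ = √(gR / sin 2θ).
v₀ = √(9.81 × 33.5 / sin 144.4°) = √(328.6 / 0.5821) = √564.55 = 23.76 m/s.

23.76 m/s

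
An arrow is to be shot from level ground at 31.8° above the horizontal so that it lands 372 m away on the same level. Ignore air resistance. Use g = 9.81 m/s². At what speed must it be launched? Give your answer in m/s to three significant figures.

Level-ground range: R = v₀² sin(2θ)/g, so v₀ = √(gR / sin 2θ).
v₀ = √(9.81 × 372 / sin 63.60°) = √(3649 / 0.8957) = √4074.2 = 63.83 m/s.

63.8 m/s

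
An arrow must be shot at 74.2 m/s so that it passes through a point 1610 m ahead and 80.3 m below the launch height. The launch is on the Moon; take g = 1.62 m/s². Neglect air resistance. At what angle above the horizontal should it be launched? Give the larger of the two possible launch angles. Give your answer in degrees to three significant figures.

Trajectory: y = x tanθ − g x² (1 + tan²θ)/(2v₀²). With x = 1610, y = −80.3, v₀ = 74.2, g = 1.62:
381.4 tan²θ − 1610 tanθ + (301.1) = 0.
tanθ = [1610 ± √(1610² − 4 × 381.4 × (301.1))] / (2 × 381.4) = (1610 ± 1460) / 762.7, giving tanθ = 0.1961 or 4.026.
θ = 11.09° or 76.05°; the larger is 76.05°.

76.0°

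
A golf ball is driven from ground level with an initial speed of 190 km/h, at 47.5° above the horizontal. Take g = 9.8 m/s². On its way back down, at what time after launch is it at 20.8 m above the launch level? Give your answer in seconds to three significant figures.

7.36 s

Convert: 190 km/h = 190/3.6 = 52.78 m/s.
Resolve: vₓ = 52.78 cos 47.5° = 35.66 m/s and v_y0 = 52.78 sin 47.5° = 38.91 m/s.
Height y(t) = 38.91 t − 4.900 t² = 20.8 gives 4.900 t² − 38.91 t + 20.8 = 0.
Quadratic formula: t = (38.91 ± √1106.5) / 9.80 = (38.91 ± 33.26) / 9.80 → t = 0.5764 s or 7.365 s.
The descending-branch root is 7.365 s.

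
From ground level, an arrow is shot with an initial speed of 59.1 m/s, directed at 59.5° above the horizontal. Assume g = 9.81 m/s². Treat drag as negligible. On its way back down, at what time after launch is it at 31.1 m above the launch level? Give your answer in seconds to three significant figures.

9.73 s

Components: vₓ = 59.10 cos 59.5° = 30.00 m/s, v_y0 = 59.10 sin 59.5° = 50.92 m/s.
Height y(t) = 50.92 t − 4.905 t² = 31.1 gives 4.905 t² − 50.92 t + 31.1 = 0.
t = [50.92 ± √(50.92² − 2·9.81·31.1)] / 9.81 = (50.92 ± 44.53) / 9.81, so t = 0.6516 s or t = 9.730 s.
The descending-branch root is 9.730 s.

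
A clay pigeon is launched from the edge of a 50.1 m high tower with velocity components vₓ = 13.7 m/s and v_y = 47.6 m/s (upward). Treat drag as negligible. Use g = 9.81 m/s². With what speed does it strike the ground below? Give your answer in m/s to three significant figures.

With up positive and y = 0 at the ground: y(t) = 50.1 + (47.60) t − 4.905 t². Setting y = 0 and taking the positive root: t = [47.60 + √(47.60² + 2·9.81·50.1)] / 9.81 = (47.60 + 57.00) / 9.81 = 10.66 s.
Vertical velocity at impact: v_y = v_y0 − g t = 47.60 − 9.81 × 10.66 = −57.00 m/s.
Speed: |v| = √(vₓ² + v_y²) = √(13.70² + 57.00²) = 58.62 m/s.

58.6 m/s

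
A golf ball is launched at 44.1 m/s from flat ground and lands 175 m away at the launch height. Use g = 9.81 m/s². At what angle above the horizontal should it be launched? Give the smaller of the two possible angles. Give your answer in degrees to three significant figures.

R = v₀² sin 2θ / g gives sin 2θ = gR/v₀² = 9.81·175/44.1² = 0.8827.
2θ = 61.97° or 180° − 61.97° = 118.0°, so θ = 30.99° or 59.01°.
The smaller angle is 30.99°.

31.0°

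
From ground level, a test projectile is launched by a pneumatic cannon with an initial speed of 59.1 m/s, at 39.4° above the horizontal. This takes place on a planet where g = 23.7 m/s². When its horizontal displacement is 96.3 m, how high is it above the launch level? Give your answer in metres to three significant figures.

vₓ = 59.10 cos 39.4° = 45.67 m/s; v_y0 = 59.10 sin 39.4° = 37.51 m/s.
x = vₓ t ⇒ t = 96.3/45.67 = 2.109 s.
Height: y = v_y0 t − ½ g t² = 37.51 × 2.109 − 11.85 × 2.109² = 79.10 − 52.69 = 26.41 m.

26.4 m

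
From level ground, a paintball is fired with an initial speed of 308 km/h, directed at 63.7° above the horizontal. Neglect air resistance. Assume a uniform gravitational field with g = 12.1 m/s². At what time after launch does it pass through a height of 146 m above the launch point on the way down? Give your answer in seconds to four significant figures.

Convert: 308 km/h = 308/3.6 = 85.56 m/s.
Components: vₓ = 85.56 cos 63.7° = 37.91 m/s, v_y0 = 85.56 sin 63.7° = 76.70 m/s.
Require v_y0 t − ½ g t² = 146, i.e. 6.050 t² − 76.70 t + 146 = 0.
Quadratic formula: t = (76.70 ± √2349.6) / 12.1 = (76.70 ± 48.47) / 12.1 → t = 2.333 s or 10.34 s.
The descending-branch root is 10.34 s.

10.34 s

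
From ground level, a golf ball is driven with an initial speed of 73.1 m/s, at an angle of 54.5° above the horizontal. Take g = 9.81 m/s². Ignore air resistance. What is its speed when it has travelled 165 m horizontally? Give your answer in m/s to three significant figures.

Resolve: vₓ = 73.10 cos 54.5° = 42.45 m/s and v_y0 = 73.10 sin 54.5° = 59.51 m/s.
At x = 165 m, t = x/vₓ = 165/42.45 = 3.887 s.
Vertical velocity there: v_y = v_y0 − g t = 59.51 − 9.81 × 3.887 = 21.38 m/s.
Speed: √(vₓ² + v_y²) = √(42.45² + 21.38²) = 47.53 m/s.

47.5 m/s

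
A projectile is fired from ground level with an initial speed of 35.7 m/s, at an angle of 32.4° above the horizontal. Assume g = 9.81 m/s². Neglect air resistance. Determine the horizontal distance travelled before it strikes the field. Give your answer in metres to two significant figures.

120 m

Components: vₓ = 35.70 cos 32.4° = 30.14 m/s, v_y0 = 35.70 sin 32.4° = 19.13 m/s.
Flight time T = 2 v_y0 / g = 3.900 s.
Horizontal distance R = vₓ T = 30.14 × 3.900 = 117.6 m.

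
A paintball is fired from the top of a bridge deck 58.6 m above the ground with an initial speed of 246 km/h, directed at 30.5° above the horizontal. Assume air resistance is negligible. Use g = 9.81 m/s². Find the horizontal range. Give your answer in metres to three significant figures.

Convert: 246 km/h = 246/3.6 = 68.33 m/s.
Resolve: vₓ = 68.33 cos 30.5° = 58.88 m/s and v_y0 = 68.33 sin 30.5° = 34.68 m/s.
Vertical motion (up positive, ground at y = 0): 4.905 t² − (34.68) t − 58.6 = 0, so t = (34.68 + √(34.68² + 2·9.81·58.6)) / 9.81 = (34.68 + 48.50) / 9.81 = 8.480 s.
Horizontal distance: R = vₓ t = 58.88 × 8.480 = 499.3 m.

499 m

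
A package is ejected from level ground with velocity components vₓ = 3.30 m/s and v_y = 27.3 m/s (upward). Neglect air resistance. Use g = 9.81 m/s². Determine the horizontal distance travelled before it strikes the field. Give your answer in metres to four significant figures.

Time aloft: T = 2 v_y0 / g = 2 × 27.30 / 9.81 = 5.566 s.
Range: R = vₓ T = 3.300 × 5.566 = 18.37 m.

18.37 m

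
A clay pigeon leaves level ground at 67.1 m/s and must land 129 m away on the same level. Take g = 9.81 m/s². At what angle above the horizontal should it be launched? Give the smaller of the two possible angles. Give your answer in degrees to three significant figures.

8.16°

Level-ground range R = v₀² sin(2θ)/g ⇒ sin(2θ) = gR/v₀² = 9.81 × 129 / 67.1² = 0.2811.
2θ = 16.32° or 180° − 16.32° = 163.7°, so θ = 8.162° or 81.84°.
The smaller angle is 8.162°.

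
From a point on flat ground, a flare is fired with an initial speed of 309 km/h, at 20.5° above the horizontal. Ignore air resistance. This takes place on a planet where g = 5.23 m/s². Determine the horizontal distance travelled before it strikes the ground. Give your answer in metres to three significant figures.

924 m

Convert: 309 km/h = 309/3.6 = 85.83 m/s.
Components: vₓ = 85.83 cos 20.5° = 80.40 m/s, v_y0 = 85.83 sin 20.5° = 30.06 m/s.
Time aloft: T = 2 v_y0 / g = 2 × 30.06 / 5.23 = 11.50 s.
Range: R = vₓ T = 80.40 × 11.50 = 924.2 m.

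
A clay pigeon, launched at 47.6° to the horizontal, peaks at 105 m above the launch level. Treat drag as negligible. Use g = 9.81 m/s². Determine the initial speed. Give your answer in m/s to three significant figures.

61.5 m/s

At the peak v_y = 0, so v_y0 = √(2gH) = √(2 × 9.81 × 105) = 45.39 m/s.
v_y0 = v₀ sin θ ⇒ v₀ = 45.39 / sin 47.6° = 61.46 m/s.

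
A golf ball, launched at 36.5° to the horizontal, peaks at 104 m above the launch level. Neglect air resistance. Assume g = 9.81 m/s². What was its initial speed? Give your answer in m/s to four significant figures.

At the peak v_y = 0, so v_y0 = √(2gH) = √(2 × 9.81 × 104) = 45.17 m/s.
v_y0 = v₀ sin θ ⇒ v₀ = 45.17 / sin 36.5° = 75.94 m/s.

75.94 m/s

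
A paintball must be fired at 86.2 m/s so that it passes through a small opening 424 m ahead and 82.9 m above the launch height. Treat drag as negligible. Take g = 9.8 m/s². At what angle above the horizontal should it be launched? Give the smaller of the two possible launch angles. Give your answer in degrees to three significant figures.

Trajectory: y = x tanθ − g x² (1 + tan²θ)/(2v₀²). With x = 424, y = 82.9, v₀ = 86.2, g = 9.80:
118.6 tan²θ − 424 tanθ + (201.5) = 0.
tanθ = [424 ± √(424² − 4 × 118.6 × (201.5))] / (2 × 118.6) = (424 ± 290.2) / 237.1, giving tanθ = 0.5641 or 3.012.
θ = 29.43° or 71.64°; the smaller is 29.43°.

29.4°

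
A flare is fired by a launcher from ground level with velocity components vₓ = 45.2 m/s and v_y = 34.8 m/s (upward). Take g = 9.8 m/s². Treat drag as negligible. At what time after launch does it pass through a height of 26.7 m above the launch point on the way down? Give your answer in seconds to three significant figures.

Set y = v_y0 t − ½ g t² = 26.7: 4.900 t² − 34.80 t + 26.7 = 0.
t = [34.80 ± √(34.80² − 2·9.80·26.7)] / 9.80 = (34.80 ± 26.22) / 9.80, so t = 0.8751 s or t = 6.227 s.
The descending-branch root is 6.227 s.

6.23 s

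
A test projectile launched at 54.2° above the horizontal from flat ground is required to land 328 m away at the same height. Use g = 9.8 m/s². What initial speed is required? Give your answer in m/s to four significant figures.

58.20 m/s

Level-ground range: R = v₀² sin(2θ)/g, so v₀ = √(gR / sin 2θ).
v₀ = √(9.80 × 328 / sin 108.4°) = √(3214 / 0.9489) = √3387.6 = 58.20 m/s.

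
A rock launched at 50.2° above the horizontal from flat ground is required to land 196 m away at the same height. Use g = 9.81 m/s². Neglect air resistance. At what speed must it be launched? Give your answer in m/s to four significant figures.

Level-ground range: R = v₀² sin(2θ)/g, so v₀ = √(gR / sin 2θ).
v₀ = √(9.81 × 196 / sin 100.4°) = √(1923 / 0.9836) = √1954.9 = 44.21 m/s.

44.21 m/s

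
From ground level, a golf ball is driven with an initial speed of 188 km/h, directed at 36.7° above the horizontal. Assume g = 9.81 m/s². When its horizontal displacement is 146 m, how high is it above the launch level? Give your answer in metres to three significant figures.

49.2 m

Convert: 188 km/h = 188/3.6 = 52.22 m/s.
Resolve: vₓ = 52.22 cos 36.7° = 41.87 m/s and v_y0 = 52.22 sin 36.7° = 31.21 m/s.
x = vₓ t ⇒ t = 146/41.87 = 3.487 s.
Height: y = v_y0 t − ½ g t² = 31.21 × 3.487 − 4.905 × 3.487² = 108.8 − 59.64 = 49.19 m.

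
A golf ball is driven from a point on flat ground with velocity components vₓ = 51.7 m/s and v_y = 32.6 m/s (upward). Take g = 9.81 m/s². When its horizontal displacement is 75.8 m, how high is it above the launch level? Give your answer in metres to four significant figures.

37.25 m

Time to reach x = 75.8 m: t = x/vₓ = 75.8/51.70 = 1.466 s.
Height: y = v_y0 t − ½ g t² = 32.60 × 1.466 − 4.905 × 1.466² = 47.80 − 10.54 = 37.25 m.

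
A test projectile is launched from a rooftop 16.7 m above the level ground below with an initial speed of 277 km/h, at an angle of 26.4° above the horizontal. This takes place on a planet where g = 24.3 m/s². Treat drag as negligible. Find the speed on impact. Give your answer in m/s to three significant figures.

82.0 m/s

Convert: 277 km/h = 277/3.6 = 76.94 m/s.
Resolve: vₓ = 76.94 cos 26.4° = 68.92 m/s and v_y0 = 76.94 sin 26.4° = 34.21 m/s.
Vertical motion (up positive, ground at y = 0): 12.15 t² − (34.21) t − 16.7 = 0, so t = (34.21 + √(34.21² + 2·24.3·16.7)) / 24.3 = (34.21 + 44.52) / 24.3 = 3.240 s.
Vertical velocity at impact: v_y = v_y0 − g t = 34.21 − 24.3 × 3.240 = −44.52 m/s.
Speed: |v| = √(vₓ² + v_y²) = √(68.92² + 44.52²) = 82.05 m/s.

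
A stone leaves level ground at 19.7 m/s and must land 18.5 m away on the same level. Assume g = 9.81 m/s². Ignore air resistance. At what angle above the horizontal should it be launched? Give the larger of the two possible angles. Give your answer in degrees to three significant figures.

From R = (v₀²/g) sin 2θ: sin 2θ = 9.81 × 18.5 / 388.09 = 0.4676.
2θ = 27.88° or 180° − 27.88° = 152.1°, so θ = 13.94° or 76.06°.
The larger angle is 76.06°.

76.1°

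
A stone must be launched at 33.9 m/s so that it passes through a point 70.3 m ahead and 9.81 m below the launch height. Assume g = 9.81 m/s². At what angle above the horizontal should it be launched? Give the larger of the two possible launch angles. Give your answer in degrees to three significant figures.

72.5°

Trajectory: y = x tanθ − g x² (1 + tan²θ)/(2v₀²). With x = 70.3, y = −9.81, v₀ = 33.9, g = 9.81:
21.09 tan²θ − 70.3 tanθ + (11.28) = 0.
tanθ = [70.3 ± √(70.3² − 4 × 21.09 × (11.28))] / (2 × 21.09) = (70.3 ± 63.17) / 42.19, giving tanθ = 0.1691 or 3.164.
θ = 9.597° or 72.46°; the larger is 72.46°.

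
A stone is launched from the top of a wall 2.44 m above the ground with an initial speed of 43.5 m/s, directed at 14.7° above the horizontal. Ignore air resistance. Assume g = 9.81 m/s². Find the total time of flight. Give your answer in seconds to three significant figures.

Horizontal component vₓ = 43.50 cos 14.7° = 42.08 m/s; vertical v_y0 = 43.50 sin 14.7° = 11.04 m/s.
The projectile lands when y = 2.44 + (11.04) t − ½·9.81·t² = 0. Positive root: t = (11.04 + √(11.04² + 2·9.81·2.44)) / 9.81 = (11.04 + 13.03) / 9.81 = 2.453 s.

2.45 s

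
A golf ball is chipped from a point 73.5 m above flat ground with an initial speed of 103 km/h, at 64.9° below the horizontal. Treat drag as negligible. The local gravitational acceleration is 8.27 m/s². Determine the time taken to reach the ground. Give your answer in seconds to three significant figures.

Convert: 103 km/h = 103/3.6 = 28.61 m/s.
Horizontal component vₓ = 28.61 cos 64.9° = 12.14 m/s; vertical v_y0 = −25.91 m/s (downward).
The projectile lands when y = 73.5 + (−25.91) t − ½·8.27·t² = 0. Positive root: t = (−25.91 + √(25.91² + 2·8.27·73.5)) / 8.27 = (−25.91 + 43.44) / 8.27 = 2.120 s.

2.12 s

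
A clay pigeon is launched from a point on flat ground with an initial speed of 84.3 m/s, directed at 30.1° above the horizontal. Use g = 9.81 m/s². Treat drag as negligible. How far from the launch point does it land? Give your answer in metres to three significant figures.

629 m

Horizontal component vₓ = 84.30 cos 30.1° = 72.93 m/s; vertical v_y0 = 84.30 sin 30.1° = 42.28 m/s.
Time aloft: T = 2 v_y0 / g = 2 × 42.28 / 9.81 = 8.619 s.
Horizontal distance R = vₓ T = 72.93 × 8.619 = 628.6 m.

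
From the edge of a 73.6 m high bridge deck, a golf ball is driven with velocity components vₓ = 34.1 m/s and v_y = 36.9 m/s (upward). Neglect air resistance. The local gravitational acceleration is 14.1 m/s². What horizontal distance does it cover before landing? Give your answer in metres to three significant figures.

231 m

With up positive and y = 0 at the ground: y(t) = 73.6 + (36.90) t − 7.050 t². Setting y = 0 and taking the positive root: t = [36.90 + √(36.90² + 2·14.1·73.6)] / 14.1 = (36.90 + 58.63) / 14.1 = 6.775 s.
Horizontal distance: R = vₓ t = 34.10 × 6.775 = 231.0 m.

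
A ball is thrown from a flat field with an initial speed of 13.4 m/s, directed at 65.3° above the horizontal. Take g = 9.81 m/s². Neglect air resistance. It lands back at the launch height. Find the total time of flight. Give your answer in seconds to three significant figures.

2.48 s

Components: vₓ = 13.40 cos 65.3° = 5.599 m/s, v_y0 = 13.40 sin 65.3° = 12.17 m/s.
Landing at launch height ⇒ T = 2 v_y0 / g = 2 × 12.17 / 9.81 = 2.482 s.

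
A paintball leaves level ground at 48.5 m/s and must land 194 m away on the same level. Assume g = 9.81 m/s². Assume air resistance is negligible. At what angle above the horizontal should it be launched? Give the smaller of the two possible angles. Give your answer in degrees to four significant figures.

From R = (v₀²/g) sin 2θ: sin 2θ = 9.81 × 194 / 2352.2 = 0.8091.
2θ = 54.01° or 180° − 54.01° = 126.0°, so θ = 27.00° or 63.00°.
The smaller angle is 27.00°.

27.00°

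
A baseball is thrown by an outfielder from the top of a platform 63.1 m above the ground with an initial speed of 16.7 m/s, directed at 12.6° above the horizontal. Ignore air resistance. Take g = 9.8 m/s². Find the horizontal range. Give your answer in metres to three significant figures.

64.9 m

Resolve: vₓ = 16.70 cos 12.6° = 16.30 m/s and v_y0 = 16.70 sin 12.6° = 3.643 m/s.
With up positive and y = 0 at the ground: y(t) = 63.1 + (3.643) t − 4.900 t². Setting y = 0 and taking the positive root: t = [3.643 + √(3.643² + 2·9.80·63.1)] / 9.80 = (3.643 + 35.36) / 9.80 = 3.979 s.
Horizontal distance: R = vₓ t = 16.30 × 3.979 = 64.86 m.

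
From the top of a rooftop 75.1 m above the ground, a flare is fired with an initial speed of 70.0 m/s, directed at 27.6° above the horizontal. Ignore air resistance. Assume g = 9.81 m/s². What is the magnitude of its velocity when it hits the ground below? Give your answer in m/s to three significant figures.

79.8 m/s

Components: vₓ = 70.00 cos 27.6° = 62.03 m/s, v_y0 = 70.00 sin 27.6° = 32.43 m/s.
Vertical motion (up positive, ground at y = 0): 4.905 t² − (32.43) t − 75.1 = 0, so t = (32.43 + √(32.43² + 2·9.81·75.1)) / 9.81 = (32.43 + 50.25) / 9.81 = 8.428 s.
Vertical velocity at impact: v_y = v_y0 − g t = 32.43 − 9.81 × 8.428 = −50.25 m/s.
Speed: |v| = √(vₓ² + v_y²) = √(62.03² + 50.25²) = 79.83 m/s.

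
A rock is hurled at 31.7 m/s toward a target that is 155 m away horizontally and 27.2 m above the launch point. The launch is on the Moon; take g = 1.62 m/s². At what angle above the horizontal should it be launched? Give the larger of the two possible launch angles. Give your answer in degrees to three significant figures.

82.6°

Trajectory: y = x tanθ − g x² (1 + tan²θ)/(2v₀²). With x = 155, y = 27.2, v₀ = 31.7, g = 1.62:
19.37 tan²θ − 155 tanθ + (46.57) = 0.
tanθ = [155 ± √(155² − 4 × 19.37 × (46.57))] / (2 × 19.37) = (155 ± 142.9) / 38.73, giving tanθ = 0.3126 or 7.691.
θ = 17.36° or 82.59°; the larger is 82.59°.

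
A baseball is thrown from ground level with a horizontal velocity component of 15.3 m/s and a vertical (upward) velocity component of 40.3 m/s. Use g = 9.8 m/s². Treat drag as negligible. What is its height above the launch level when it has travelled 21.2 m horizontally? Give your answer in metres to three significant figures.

At x = 21.2 m, t = x/vₓ = 21.2/15.30 = 1.386 s.
Height: y = v_y0 t − ½ g t² = 40.30 × 1.386 − 4.900 × 1.386² = 55.84 − 9.408 = 46.43 m.

46.4 m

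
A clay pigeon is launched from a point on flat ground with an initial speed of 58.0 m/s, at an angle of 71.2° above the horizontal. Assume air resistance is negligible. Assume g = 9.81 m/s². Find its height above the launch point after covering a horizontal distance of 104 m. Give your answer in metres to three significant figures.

154 m

vₓ = 58.00 cos 71.2° = 18.69 m/s; v_y0 = 58.00 sin 71.2° = 54.91 m/s.
At x = 104 m, t = x/vₓ = 104/18.69 = 5.564 s.
Height: y = v_y0 t − ½ g t² = 54.91 × 5.564 − 4.905 × 5.564² = 305.5 − 151.9 = 153.6 m.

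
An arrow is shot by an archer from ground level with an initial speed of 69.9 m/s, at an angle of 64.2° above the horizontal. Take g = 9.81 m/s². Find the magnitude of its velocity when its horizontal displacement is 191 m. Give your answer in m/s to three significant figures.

vₓ = 69.90 cos 64.2° = 30.42 m/s; v_y0 = 69.90 sin 64.2° = 62.93 m/s.
Time to reach x = 191 m: t = x/vₓ = 191/30.42 = 6.278 s.
Vertical velocity there: v_y = v_y0 − g t = 62.93 − 9.81 × 6.278 = 1.343 m/s.
Speed: √(vₓ² + v_y²) = √(30.42² + 1.343²) = 30.45 m/s.

30.5 m/s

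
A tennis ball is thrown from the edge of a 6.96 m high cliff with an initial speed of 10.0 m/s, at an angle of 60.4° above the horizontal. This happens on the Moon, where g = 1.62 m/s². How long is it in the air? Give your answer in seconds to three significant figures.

Horizontal component vₓ = 10.00 cos 60.4° = 4.939 m/s; vertical v_y0 = 10.00 sin 60.4° = 8.695 m/s.
Vertical motion (up positive, ground at y = 0): 0.8100 t² − (8.695) t − 6.96 = 0, so t = (8.695 + √(8.695² + 2·1.62·6.96)) / 1.62 = (8.695 + 9.907) / 1.62 = 11.48 s.

11.5 s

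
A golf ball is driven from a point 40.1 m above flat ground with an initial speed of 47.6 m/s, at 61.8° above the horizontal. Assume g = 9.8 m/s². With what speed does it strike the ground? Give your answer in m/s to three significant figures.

Components: vₓ = 47.60 cos 61.8° = 22.49 m/s, v_y0 = 47.60 sin 61.8° = 41.95 m/s.
With up positive and y = 0 at the ground: y(t) = 40.1 + (41.95) t − 4.900 t². Setting y = 0 and taking the positive root: t = [41.95 + √(41.95² + 2·9.80·40.1)] / 9.80 = (41.95 + 50.46) / 9.80 = 9.429 s.
Vertical velocity at impact: v_y = v_y0 − g t = 41.95 − 9.80 × 9.429 = −50.46 m/s.
Speed: |v| = √(vₓ² + v_y²) = √(22.49² + 50.46²) = 55.24 m/s.

55.2 m/s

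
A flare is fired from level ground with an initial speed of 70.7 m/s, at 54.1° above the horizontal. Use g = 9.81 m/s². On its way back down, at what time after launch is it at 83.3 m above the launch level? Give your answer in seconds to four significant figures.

vₓ = 70.70 cos 54.1° = 41.46 m/s; v_y0 = 70.70 sin 54.1° = 57.27 m/s.
Require v_y0 t − ½ g t² = 83.3, i.e. 4.905 t² − 57.27 t + 83.3 = 0.
t = [57.27 ± √(57.27² − 2·9.81·83.3)] / 9.81 = (57.27 ± 40.56) / 9.81, so t = 1.703 s or t = 9.973 s.
The descending-branch root is 9.973 s.

9.973 s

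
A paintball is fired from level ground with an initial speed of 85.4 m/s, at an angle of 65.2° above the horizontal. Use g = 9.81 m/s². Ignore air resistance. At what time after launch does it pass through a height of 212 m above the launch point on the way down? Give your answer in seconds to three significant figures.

12.3 s

vₓ = 85.40 cos 65.2° = 35.82 m/s; v_y0 = 85.40 sin 65.2° = 77.52 m/s.
Require v_y0 t − ½ g t² = 212, i.e. 4.905 t² − 77.52 t + 212 = 0.
t = [77.52 ± √(77.52² − 2·9.81·212)] / 9.81 = (77.52 ± 43.02) / 9.81, so t = 3.517 s or t = 12.29 s.
The descending-branch root is 12.29 s.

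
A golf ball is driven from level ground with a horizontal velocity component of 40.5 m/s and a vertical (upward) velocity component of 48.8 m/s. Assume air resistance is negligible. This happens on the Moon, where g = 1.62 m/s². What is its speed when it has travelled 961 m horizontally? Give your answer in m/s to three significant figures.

41.8 m/s

x = vₓ t ⇒ t = 961/40.50 = 23.73 s.
Vertical velocity there: v_y = v_y0 − g t = 48.80 − 1.62 × 23.73 = 10.36 m/s.
Speed: √(vₓ² + v_y²) = √(40.50² + 10.36²) = 41.80 m/s.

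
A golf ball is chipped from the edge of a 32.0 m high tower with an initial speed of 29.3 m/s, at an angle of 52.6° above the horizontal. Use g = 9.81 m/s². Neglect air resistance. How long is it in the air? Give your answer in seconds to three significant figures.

5.86 s

Components: vₓ = 29.30 cos 52.6° = 17.80 m/s, v_y0 = 29.30 sin 52.6° = 23.28 m/s.
With up positive and y = 0 at the ground: y(t) = 32.0 + (23.28) t − 4.905 t². Setting y = 0 and taking the positive root: t = [23.28 + √(23.28² + 2·9.81·32.0)] / 9.81 = (23.28 + 34.20) / 9.81 = 5.859 s.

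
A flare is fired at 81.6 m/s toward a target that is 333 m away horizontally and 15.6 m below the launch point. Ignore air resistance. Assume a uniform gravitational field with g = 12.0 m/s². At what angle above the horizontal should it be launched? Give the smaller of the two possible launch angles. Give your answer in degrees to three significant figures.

15.4°

Trajectory: y = x tanθ − g x² (1 + tan²θ)/(2v₀²). With x = 333, y = −15.6, v₀ = 81.6, g = 12.0:
99.92 tan²θ − 333 tanθ + (84.32) = 0.
tanθ = [333 ± √(333² − 4 × 99.92 × (84.32))] / (2 × 99.92) = (333 ± 277.8) / 199.8, giving tanθ = 0.2761 or 3.057.
θ = 15.43° or 71.88°; the smaller is 15.43°.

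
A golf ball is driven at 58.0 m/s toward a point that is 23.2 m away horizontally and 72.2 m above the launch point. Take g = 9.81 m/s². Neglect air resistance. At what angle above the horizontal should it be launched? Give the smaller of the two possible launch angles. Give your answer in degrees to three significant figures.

74.4°

Trajectory: y = x tanθ − g x² (1 + tan²θ)/(2v₀²). With x = 23.2, y = 72.2, v₀ = 58.0, g = 9.81:
0.7848 tan²θ − 23.2 tanθ + (72.98) = 0.
tanθ = [23.2 ± √(23.2² − 4 × 0.7848 × (72.98))] / (2 × 0.7848) = (23.2 ± 17.58) / 1.570, giving tanθ = 3.579 or 25.98.
θ = 74.39° or 87.80°; the smaller is 74.39°.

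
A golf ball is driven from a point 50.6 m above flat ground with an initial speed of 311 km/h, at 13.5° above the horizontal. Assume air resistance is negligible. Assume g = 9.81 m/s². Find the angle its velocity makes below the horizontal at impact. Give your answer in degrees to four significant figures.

Convert: 311 km/h = 311/3.6 = 86.39 m/s.
vₓ = 86.39 cos 13.5° = 84.00 m/s; v_y0 = 86.39 sin 13.5° = 20.17 m/s.
The projectile lands when y = 50.6 + (20.17) t − ½·9.81·t² = 0. Positive root: t = (20.17 + √(20.17² + 2·9.81·50.6)) / 9.81 = (20.17 + 37.41) / 9.81 = 5.869 s.
At impact: v_y = v_y0 − g t = −37.41 m/s; vₓ = 84.00 m/s.
Angle below horizontal: arctan(|v_y|/vₓ) = arctan(37.41/84.00) = 24.01°.

24.01°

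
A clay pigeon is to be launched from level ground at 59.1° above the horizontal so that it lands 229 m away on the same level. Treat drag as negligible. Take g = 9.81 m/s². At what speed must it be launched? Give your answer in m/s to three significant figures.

On level ground R = v₀² sin 2θ / g ⇒ v₀ = √(gR / sin 2θ).
v₀ = √(9.81 × 229 / sin 118.2°) = √(2246 / 0.8813) = √2549.1 = 50.49 m/s.

50.5 m/s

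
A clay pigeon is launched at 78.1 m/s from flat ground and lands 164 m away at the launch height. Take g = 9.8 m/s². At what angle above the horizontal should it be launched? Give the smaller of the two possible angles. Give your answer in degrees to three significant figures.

Level-ground range R = v₀² sin(2θ)/g ⇒ sin(2θ) = gR/v₀² = 9.80 × 164 / 78.1² = 0.2635.
2θ = 15.28° or 180° − 15.28° = 164.7°, so θ = 7.639° or 82.36°.
The smaller angle is 7.639°.

7.64°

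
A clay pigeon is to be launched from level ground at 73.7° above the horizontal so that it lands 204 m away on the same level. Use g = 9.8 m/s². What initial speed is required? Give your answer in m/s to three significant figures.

On level ground R = v₀² sin 2θ / g ⇒ v₀ = √(gR / sin 2θ).
v₀ = √(9.80 × 204 / sin 147.4°) = √(1999 / 0.5388) = √3710.7 = 60.92 m/s.

60.9 m/s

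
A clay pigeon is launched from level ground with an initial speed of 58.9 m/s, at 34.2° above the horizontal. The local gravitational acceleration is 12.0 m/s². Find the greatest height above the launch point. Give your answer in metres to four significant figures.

45.67 m

Resolve: vₓ = 58.90 cos 34.2° = 48.72 m/s and v_y0 = 58.90 sin 34.2° = 33.11 m/s.
At the apex v_y = 0, so H = v_y0²/(2g) = 33.11²/24.00 = 45.67 m.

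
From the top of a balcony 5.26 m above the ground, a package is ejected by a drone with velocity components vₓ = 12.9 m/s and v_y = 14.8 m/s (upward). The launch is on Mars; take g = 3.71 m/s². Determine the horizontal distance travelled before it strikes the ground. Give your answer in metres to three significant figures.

The projectile lands when y = 5.26 + (14.80) t − ½·3.71·t² = 0. Positive root: t = (14.80 + √(14.80² + 2·3.71·5.26)) / 3.71 = (14.80 + 16.06) / 3.71 = 8.319 s.
Horizontal distance: R = vₓ t = 12.90 × 8.319 = 107.3 m.

107 m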